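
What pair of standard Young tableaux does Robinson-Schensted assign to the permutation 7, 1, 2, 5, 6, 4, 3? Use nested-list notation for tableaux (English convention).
Insert each entry of the permutation into P by Schensted row insertion, recording in Q the position of each new cell.

Insert 7: appended to row 1. P = [[7]].
Insert 1: 1 bumps 7 from row 1; 7 starts row 2. P = [[1], [7]].
Insert 2: appended to row 1. P = [[1, 2], [7]].
Insert 5: appended to row 1. P = [[1, 2, 5], [7]].
Insert 6: appended to row 1. P = [[1, 2, 5, 6], [7]].
Insert 4: 4 bumps 5 from row 1; 5 bumps 7 from row 2; 7 starts row 3. P = [[1, 2, 4, 6], [5], [7]].
Insert 3: 3 bumps 4 from row 1; 4 bumps 5 from row 2; 5 bumps 7 from row 3; 7 starts row 4. P = [[1, 2, 3, 6], [4], [5], [7]].

So P = [[1, 2, 3, 6], [4], [5], [7]], Q = [[1, 3, 4, 5], [2], [6], [7]].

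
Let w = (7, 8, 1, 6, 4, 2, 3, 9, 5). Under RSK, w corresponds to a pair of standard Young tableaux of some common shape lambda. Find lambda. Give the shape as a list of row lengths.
Row-insert each entry into an empty tableau.

After inserting 7: P = [[7]].
After inserting 8: P = [[7, 8]].
After inserting 1: P = [[1, 8], [7]].
After inserting 6: P = [[1, 6], [7, 8]].
After inserting 4: P = [[1, 4], [6, 8], [7]].
After inserting 2: P = [[1, 2], [4, 8], [6], [7]].
After inserting 3: P = [[1, 2, 3], [4, 8], [6], [7]].
After inserting 9: P = [[1, 2, 3, 9], [4, 8], [6], [7]].
After inserting 5: P = [[1, 2, 3, 5], [4, 8, 9], [6], [7]].

The final insertion tableau P = [[1, 2, 3, 5], [4, 8, 9], [6], [7]] has shape [4, 3, 1, 1].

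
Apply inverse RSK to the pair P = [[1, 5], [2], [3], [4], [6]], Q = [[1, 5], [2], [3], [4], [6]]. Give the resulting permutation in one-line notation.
Reverse the RSK construction: for i from n down to 1, find the cell of Q containing i, remove the entry at that cell from P, and reverse-bump it up through P; the value ejected from row 1 is w(i).

Step i=6: Q has 6 at row 5, column 1; remove 6 from row 5 of P and reverse-bump: 6 enters row 4 and ejects 4; 4 enters row 3 and ejects 3; 3 enters row 2 and ejects 2; 2 enters row 1 and ejects 1. So w(6) = 1. P is now [[2, 5], [3], [4], [6]].
Step i=5: Q has 5 at row 1, column 2; remove that cell from P, ejecting 5. So w(5) = 5. P is now [[2], [3], [4], [6]].
Step i=4: Q has 4 at row 4, column 1; remove 6 from row 4 of P and reverse-bump: 6 enters row 3 and ejects 4; 4 enters row 2 and ejects 3; 3 enters row 1 and ejects 2. So w(4) = 2. P is now [[3], [4], [6]].
Step i=3: Q has 3 at row 3, column 1; remove 6 from row 3 of P and reverse-bump: 6 enters row 2 and ejects 4; 4 enters row 1 and ejects 3. So w(3) = 3. P is now [[4], [6]].
Step i=2: Q has 2 at row 2, column 1; remove 6 from row 2 of P and reverse-bump: 6 enters row 1 and ejects 4. So w(2) = 4. P is now [[6]].
Step i=1: Q has 1 at row 1, column 1; remove that cell from P, ejecting 6. So w(1) = 6. P is now [].

So w = 6 4 3 2 5 1.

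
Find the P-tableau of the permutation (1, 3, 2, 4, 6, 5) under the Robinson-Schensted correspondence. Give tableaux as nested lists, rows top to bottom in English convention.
P = [[1, 2, 4, 5], [3, 6]]

Insert 1: appended to row 1. P = [[1]].
Insert 3: appended to row 1. P = [[1, 3]].
Insert 2: 2 bumps 3 from row 1; 3 starts row 2. P = [[1, 2], [3]].
Insert 4: appended to row 1. P = [[1, 2, 4], [3]].
Insert 6: appended to row 1. P = [[1, 2, 4, 6], [3]].
Insert 5: 5 bumps 6 from row 1; 6 appends to row 2. P = [[1, 2, 4, 5], [3, 6]].

So P = [[1, 2, 4, 5], [3, 6]].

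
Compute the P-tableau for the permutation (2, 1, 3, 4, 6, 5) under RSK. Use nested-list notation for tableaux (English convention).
P = [[1, 3, 4, 5], [2, 6]]

Insert 2: appended to row 1. P = [[2]].
Insert 1: 1 bumps 2 from row 1; 2 starts row 2. P = [[1], [2]].
Insert 3: appended to row 1. P = [[1, 3], [2]].
Insert 4: appended to row 1. P = [[1, 3, 4], [2]].
Insert 6: appended to row 1. P = [[1, 3, 4, 6], [2]].
Insert 5: 5 bumps 6 from row 1; 6 appends to row 2. P = [[1, 3, 4, 5], [2, 6]].

So P = [[1, 3, 4, 5], [2, 6]].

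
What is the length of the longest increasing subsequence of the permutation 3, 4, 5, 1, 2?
3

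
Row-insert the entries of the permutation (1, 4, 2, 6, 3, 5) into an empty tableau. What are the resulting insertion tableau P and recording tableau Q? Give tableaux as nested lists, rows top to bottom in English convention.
P = [[1, 2, 3, 5], [4, 6]], Q = [[1, 2, 4, 6], [3, 5]]

Insert each entry of the permutation into P by Schensted row insertion, recording in Q the position of each new cell.

Insert 1: appended to row 1. P = [[1]], Q = [[1]].
Insert 4: appended to row 1. P = [[1, 4]], Q = [[1, 2]].
Insert 2: 2 bumps 4 from row 1; 4 starts row 2. P = [[1, 2], [4]], Q = [[1, 2], [3]].
Insert 6: appended to row 1. P = [[1, 2, 6], [4]], Q = [[1, 2, 4], [3]].
Insert 3: 3 bumps 6 from row 1; 6 appends to row 2. P = [[1, 2, 3], [4, 6]], Q = [[1, 2, 4], [3, 5]].
Insert 5: appended to row 1. P = [[1, 2, 3, 5], [4, 6]], Q = [[1, 2, 4, 6], [3, 5]].

So P = [[1, 2, 3, 5], [4, 6]], Q = [[1, 2, 4, 6], [3, 5]].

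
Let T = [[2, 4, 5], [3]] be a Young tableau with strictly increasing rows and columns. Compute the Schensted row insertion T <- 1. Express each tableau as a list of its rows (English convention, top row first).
[[1, 4, 5], [2], [3]]

In row 1, 1 replaces 2 (the leftmost entry greater than 1); 2 is bumped to row 2. In row 2, 2 replaces 3 (the leftmost entry greater than 2); 3 is bumped to row 3. 3 starts a new row 3. The new tableau is [[1, 4, 5], [2], [3]].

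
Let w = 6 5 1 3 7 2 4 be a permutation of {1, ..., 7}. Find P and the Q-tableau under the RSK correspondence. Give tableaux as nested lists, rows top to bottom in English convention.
Insert each entry of the permutation into P by Schensted row insertion, recording in Q the position of each new cell.

Insert 6: appended to row 1. P = [[6]].
Insert 5: 5 bumps 6 from row 1; 6 starts row 2. P = [[5], [6]].
Insert 1: 1 bumps 5 from row 1; 5 bumps 6 from row 2; 6 starts row 3. P = [[1], [5], [6]].
Insert 3: appended to row 1. P = [[1, 3], [5], [6]].
Insert 7: appended to row 1. P = [[1, 3, 7], [5], [6]].
Insert 2: 2 bumps 3 from row 1; 3 bumps 5 from row 2; 5 bumps 6 from row 3; 6 starts row 4. P = [[1, 2, 7], [3], [5], [6]].
Insert 4: 4 bumps 7 from row 1; 7 appends to row 2. P = [[1, 2, 4], [3, 7], [5], [6]].

So P = [[1, 2, 4], [3, 7], [5], [6]], Q = [[1, 4, 5], [2, 7], [3], [6]].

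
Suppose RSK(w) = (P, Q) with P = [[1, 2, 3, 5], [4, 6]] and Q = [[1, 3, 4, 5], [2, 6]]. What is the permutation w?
4 1 2 3 6 5

Reverse the RSK construction: for i from n down to 1, find the cell of Q containing i, remove the entry at that cell from P, and reverse-bump it up through P; the value ejected from row 1 is w(i).

Step i=6: Q has 6 at row 2, column 2; remove 6 from row 2 of P and reverse-bump: 6 enters row 1 and ejects 5. So w(6) = 5. P is now [[1, 2, 3, 6], [4]].
Step i=5: Q has 5 at row 1, column 4; remove that cell from P, ejecting 6. So w(5) = 6. P is now [[1, 2, 3], [4]].
Step i=4: Q has 4 at row 1, column 3; remove that cell from P, ejecting 3. So w(4) = 3. P is now [[1, 2], [4]].
Step i=3: Q has 3 at row 1, column 2; remove that cell from P, ejecting 2. So w(3) = 2. P is now [[1], [4]].
Step i=2: Q has 2 at row 2, column 1; remove 4 from row 2 of P and reverse-bump: 4 enters row 1 and ejects 1. So w(2) = 1. P is now [[4]].
Step i=1: Q has 1 at row 1, column 1; remove that cell from P, ejecting 4. So w(1) = 4. P is now [].

So w = 4 1 2 3 6 5.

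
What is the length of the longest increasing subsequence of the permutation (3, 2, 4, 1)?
2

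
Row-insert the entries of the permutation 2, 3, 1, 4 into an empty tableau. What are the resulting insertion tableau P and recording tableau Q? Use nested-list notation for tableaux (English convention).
Insert each entry of the permutation into P by Schensted row insertion, recording in Q the position of each new cell.

After inserting 2: P = [[2]].
After inserting 3: P = [[2, 3]].
After inserting 1: P = [[1, 3], [2]].
After inserting 4: P = [[1, 3, 4], [2]].

So P = [[1, 3, 4], [2]], Q = [[1, 2, 4], [3]].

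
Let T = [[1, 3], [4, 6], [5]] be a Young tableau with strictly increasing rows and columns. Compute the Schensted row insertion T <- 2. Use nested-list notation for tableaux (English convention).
In row 1, 2 replaces 3 (the leftmost entry greater than 2); 3 is bumped to row 2. In row 2, 3 replaces 4 (the leftmost entry greater than 3); 4 is bumped to row 3. In row 3, 4 replaces 5 (the leftmost entry greater than 4); 5 is bumped to row 4. 5 starts a new row 4. The new tableau is [[1, 2], [3, 6], [4], [5]].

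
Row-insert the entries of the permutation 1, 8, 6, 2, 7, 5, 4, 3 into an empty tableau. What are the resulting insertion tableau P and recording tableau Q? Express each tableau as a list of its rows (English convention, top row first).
Insert each entry of the permutation into P by Schensted row insertion, recording in Q the position of each new cell.

After inserting 1: P = [[1]].
After inserting 8: P = [[1, 8]].
After inserting 6: P = [[1, 6], [8]].
After inserting 2: P = [[1, 2], [6], [8]].
After inserting 7: P = [[1, 2, 7], [6], [8]].
After inserting 5: P = [[1, 2, 5], [6, 7], [8]].
After inserting 4: P = [[1, 2, 4], [5, 7], [6], [8]].
After inserting 3: P = [[1, 2, 3], [4, 7], [5], [6], [8]].

So P = [[1, 2, 3], [4, 7], [5], [6], [8]], Q = [[1, 2, 5], [3, 6], [4], [7], [8]].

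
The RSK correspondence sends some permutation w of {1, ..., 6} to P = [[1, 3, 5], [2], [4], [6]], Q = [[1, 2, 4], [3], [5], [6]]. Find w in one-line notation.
2 6 4 5 3 1

Reverse the RSK construction: for i from n down to 1, find the cell of Q containing i, remove the entry at that cell from P, and reverse-bump it up through P; the value ejected from row 1 is w(i).

Step i=6: Q has 6 at row 4, column 1; remove 6 from row 4 of P and reverse-bump: 6 enters row 3 and ejects 4; 4 enters row 2 and ejects 2; 2 enters row 1 and ejects 1. So w(6) = 1. P is now [[2, 3, 5], [4], [6]].
Step i=5: Q has 5 at row 3, column 1; remove 6 from row 3 of P and reverse-bump: 6 enters row 2 and ejects 4; 4 enters row 1 and ejects 3. So w(5) = 3. P is now [[2, 4, 5], [6]].
Step i=4: Q has 4 at row 1, column 3; remove that cell from P, ejecting 5. So w(4) = 5. P is now [[2, 4], [6]].
Step i=3: Q has 3 at row 2, column 1; remove 6 from row 2 of P and reverse-bump: 6 enters row 1 and ejects 4. So w(3) = 4. P is now [[2, 6]].
Step i=2: Q has 2 at row 1, column 2; remove that cell from P, ejecting 6. So w(2) = 6. P is now [[2]].
Step i=1: Q has 1 at row 1, column 1; remove that cell from P, ejecting 2. So w(1) = 2. P is now [].

So w = 2 6 4 5 3 1.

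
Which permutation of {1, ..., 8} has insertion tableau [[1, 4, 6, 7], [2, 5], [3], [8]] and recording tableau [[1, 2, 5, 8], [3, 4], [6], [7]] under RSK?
3 8 2 5 6 4 1 7

Reverse RSK: for i = n, n-1, ..., 1, locate i in Q, remove the corresponding corner cell from P, and reverse-bump its entry up through P; the value ejected from row 1 is w(i).

So w = 3 8 2 5 6 4 1 7.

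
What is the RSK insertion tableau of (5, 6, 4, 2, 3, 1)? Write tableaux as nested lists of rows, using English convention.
Insert 5: appended to row 1. P = [[5]].
Insert 6: appended to row 1. P = [[5, 6]].
Insert 4: 4 bumps 5 from row 1; 5 starts row 2. P = [[4, 6], [5]].
Insert 2: 2 bumps 4 from row 1; 4 bumps 5 from row 2; 5 starts row 3. P = [[2, 6], [4], [5]].
Insert 3: 3 bumps 6 from row 1; 6 appends to row 2. P = [[2, 3], [4, 6], [5]].
Insert 1: 1 bumps 2 from row 1; 2 bumps 4 from row 2; 4 bumps 5 from row 3; 5 starts row 4. P = [[1, 3], [2, 6], [4], [5]].

So P = [[1, 3], [2, 6], [4], [5]].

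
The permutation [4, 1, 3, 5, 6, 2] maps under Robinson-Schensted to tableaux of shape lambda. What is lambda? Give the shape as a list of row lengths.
[4, 1, 1]

Row-insert each entry into an empty tableau.

After inserting 4: P = [[4]].
After inserting 1: P = [[1], [4]].
After inserting 3: P = [[1, 3], [4]].
After inserting 5: P = [[1, 3, 5], [4]].
After inserting 6: P = [[1, 3, 5, 6], [4]].
After inserting 2: P = [[1, 2, 5, 6], [3], [4]].

The final insertion tableau P = [[1, 2, 5, 6], [3], [4]] has shape [4, 1, 1].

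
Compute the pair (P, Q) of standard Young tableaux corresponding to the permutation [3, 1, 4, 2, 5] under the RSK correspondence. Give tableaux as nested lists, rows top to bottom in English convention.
Insert each entry of the permutation into P by Schensted row insertion, recording in Q the position of each new cell.

Insert 3: appended to row 1. P = [[3]].
Insert 1: 1 bumps 3 from row 1; 3 starts row 2. P = [[1], [3]].
Insert 4: appended to row 1. P = [[1, 4], [3]].
Insert 2: 2 bumps 4 from row 1; 4 appends to row 2. P = [[1, 2], [3, 4]].
Insert 5: appended to row 1. P = [[1, 2, 5], [3, 4]].

So P = [[1, 2, 5], [3, 4]], Q = [[1, 3, 5], [2, 4]].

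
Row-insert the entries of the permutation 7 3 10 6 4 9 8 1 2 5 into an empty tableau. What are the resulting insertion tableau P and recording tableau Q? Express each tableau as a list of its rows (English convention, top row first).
P = [[1, 2, 5], [3, 4, 8], [6, 9], [7, 10]], Q = [[1, 3, 6], [2, 4, 10], [5, 7], [8, 9]]

Insert each entry of the permutation into P by Schensted row insertion, recording in Q the position of each new cell.

Insert 7: appended to row 1. P = [[7]].
Insert 3: 3 bumps 7 from row 1; 7 starts row 2. P = [[3], [7]].
Insert 10: appended to row 1. P = [[3, 10], [7]].
Insert 6: 6 bumps 10 from row 1; 10 appends to row 2. P = [[3, 6], [7, 10]].
Insert 4: 4 bumps 6 from row 1; 6 bumps 7 from row 2; 7 starts row 3. P = [[3, 4], [6, 10], [7]].
Insert 9: appended to row 1. P = [[3, 4, 9], [6, 10], [7]].
Insert 8: 8 bumps 9 from row 1; 9 bumps 10 from row 2; 10 appends to row 3. P = [[3, 4, 8], [6, 9], [7, 10]].
Insert 1: 1 bumps 3 from row 1; 3 bumps 6 from row 2; 6 bumps 7 from row 3; 7 starts row 4. P = [[1, 4, 8], [3, 9], [6, 10], [7]].
Insert 2: 2 bumps 4 from row 1; 4 bumps 9 from row 2; 9 bumps 10 from row 3; 10 appends to row 4. P = [[1, 2, 8], [3, 4], [6, 9], [7, 10]].
Insert 5: 5 bumps 8 from row 1; 8 appends to row 2. P = [[1, 2, 5], [3, 4, 8], [6, 9], [7, 10]].

So P = [[1, 2, 5], [3, 4, 8], [6, 9], [7, 10]], Q = [[1, 3, 6], [2, 4, 10], [5, 7], [8, 9]].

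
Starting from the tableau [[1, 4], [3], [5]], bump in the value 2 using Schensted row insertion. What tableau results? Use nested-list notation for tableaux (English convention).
[[1, 2], [3, 4], [5]]

In row 1, 2 replaces 4 (the leftmost entry greater than 2); 4 is bumped to row 2. 4 is appended to row 2. The new tableau is [[1, 2], [3, 4], [5]].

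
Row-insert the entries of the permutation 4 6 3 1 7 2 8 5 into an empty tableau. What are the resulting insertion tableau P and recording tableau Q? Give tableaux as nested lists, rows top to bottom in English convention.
P = [[1, 2, 5, 8], [3, 6, 7], [4]], Q = [[1, 2, 5, 7], [3, 6, 8], [4]]

Insert each entry of the permutation into P by Schensted row insertion, recording in Q the position of each new cell.

After inserting 4: P = [[4]].
After inserting 6: P = [[4, 6]].
After inserting 3: P = [[3, 6], [4]].
After inserting 1: P = [[1, 6], [3], [4]].
After inserting 7: P = [[1, 6, 7], [3], [4]].
After inserting 2: P = [[1, 2, 7], [3, 6], [4]].
After inserting 8: P = [[1, 2, 7, 8], [3, 6], [4]].
After inserting 5: P = [[1, 2, 5, 8], [3, 6, 7], [4]].

So P = [[1, 2, 5, 8], [3, 6, 7], [4]], Q = [[1, 2, 5, 7], [3, 6, 8], [4]].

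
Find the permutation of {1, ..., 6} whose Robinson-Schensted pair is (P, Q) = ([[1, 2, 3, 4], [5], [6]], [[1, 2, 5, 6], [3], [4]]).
1 6 5 2 3 4

Reverse the RSK construction: for i from n down to 1, find the cell of Q containing i, remove the entry at that cell from P, and reverse-bump it up through P; the value ejected from row 1 is w(i).

Step i=6: Q has 6 at row 1, column 4; remove that cell from P, ejecting 4. So w(6) = 4. P is now [[1, 2, 3], [5], [6]].
Step i=5: Q has 5 at row 1, column 3; remove that cell from P, ejecting 3. So w(5) = 3. P is now [[1, 2], [5], [6]].
Step i=4: Q has 4 at row 3, column 1; remove 6 from row 3 of P and reverse-bump: 6 enters row 2 and ejects 5; 5 enters row 1 and ejects 2. So w(4) = 2. P is now [[1, 5], [6]].
Step i=3: Q has 3 at row 2, column 1; remove 6 from row 2 of P and reverse-bump: 6 enters row 1 and ejects 5. So w(3) = 5. P is now [[1, 6]].
Step i=2: Q has 2 at row 1, column 2; remove that cell from P, ejecting 6. So w(2) = 6. P is now [[1]].
Step i=1: Q has 1 at row 1, column 1; remove that cell from P, ejecting 1. So w(1) = 1. P is now [].

So w = 1 6 5 2 3 4.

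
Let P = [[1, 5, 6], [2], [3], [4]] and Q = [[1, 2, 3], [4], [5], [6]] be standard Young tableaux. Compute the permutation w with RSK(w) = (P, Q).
4 5 6 3 2 1

Reverse RSK: for i = n, n-1, ..., 1, locate i in Q, remove the corresponding corner cell from P, and reverse-bump its entry up through P; the value ejected from row 1 is w(i).

So w = 4 5 6 3 2 1.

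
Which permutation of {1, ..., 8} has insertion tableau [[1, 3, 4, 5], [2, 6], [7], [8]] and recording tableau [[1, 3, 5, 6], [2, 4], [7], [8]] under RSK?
Reverse RSK: for i = n, n-1, ..., 1, locate i in Q, remove the corresponding corner cell from P, and reverse-bump its entry up through P; the value ejected from row 1 is w(i).

So w = 2 1 8 3 4 7 6 5.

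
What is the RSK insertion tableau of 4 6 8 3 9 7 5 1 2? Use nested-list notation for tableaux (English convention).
After inserting 4: P = [[4]].
After inserting 6: P = [[4, 6]].
After inserting 8: P = [[4, 6, 8]].
After inserting 3: P = [[3, 6, 8], [4]].
After inserting 9: P = [[3, 6, 8, 9], [4]].
After inserting 7: P = [[3, 6, 7, 9], [4, 8]].
After inserting 5: P = [[3, 5, 7, 9], [4, 6], [8]].
After inserting 1: P = [[1, 5, 7, 9], [3, 6], [4], [8]].
After inserting 2: P = [[1, 2, 7, 9], [3, 5], [4, 6], [8]].

So P = [[1, 2, 7, 9], [3, 5], [4, 6], [8]].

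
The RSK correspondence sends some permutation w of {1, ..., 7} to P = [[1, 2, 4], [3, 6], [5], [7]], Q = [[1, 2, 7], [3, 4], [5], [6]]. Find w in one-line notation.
Reverse the RSK construction: for i from n down to 1, find the cell of Q containing i, remove the entry at that cell from P, and reverse-bump it up through P; the value ejected from row 1 is w(i).

Step i=7: Q has 7 at row 1, column 3; remove that cell from P, ejecting 4. So w(7) = 4. P is now [[1, 2], [3, 6], [5], [7]].
Step i=6: Q has 6 at row 4, column 1; remove 7 from row 4 of P and reverse-bump: 7 enters row 3 and ejects 5; 5 enters row 2 and ejects 3; 3 enters row 1 and ejects 2. So w(6) = 2. P is now [[1, 3], [5, 6], [7]].
Step i=5: Q has 5 at row 3, column 1; remove 7 from row 3 of P and reverse-bump: 7 enters row 2 and ejects 6; 6 enters row 1 and ejects 3. So w(5) = 3. P is now [[1, 6], [5, 7]].
Step i=4: Q has 4 at row 2, column 2; remove 7 from row 2 of P and reverse-bump: 7 enters row 1 and ejects 6. So w(4) = 6. P is now [[1, 7], [5]].
Step i=3: Q has 3 at row 2, column 1; remove 5 from row 2 of P and reverse-bump: 5 enters row 1 and ejects 1. So w(3) = 1. P is now [[5, 7]].
Step i=2: Q has 2 at row 1, column 2; remove that cell from P, ejecting 7. So w(2) = 7. P is now [[5]].
Step i=1: Q has 1 at row 1, column 1; remove that cell from P, ejecting 5. So w(1) = 5. P is now [].

So w = 5 7 1 6 3 2 4.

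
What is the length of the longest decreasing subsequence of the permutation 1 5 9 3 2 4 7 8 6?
3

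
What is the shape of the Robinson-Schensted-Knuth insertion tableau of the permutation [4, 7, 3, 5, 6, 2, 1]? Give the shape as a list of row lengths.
RSK row insertion gives P = [[1, 5, 6], [2, 7], [3], [4]], which has shape [3, 2, 1, 1].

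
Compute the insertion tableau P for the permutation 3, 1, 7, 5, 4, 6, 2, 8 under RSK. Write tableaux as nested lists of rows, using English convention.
P = [[1, 2, 6, 8], [3, 4], [5], [7]]

After inserting 3: P = [[3]].
After inserting 1: P = [[1], [3]].
After inserting 7: P = [[1, 7], [3]].
After inserting 5: P = [[1, 5], [3, 7]].
After inserting 4: P = [[1, 4], [3, 5], [7]].
After inserting 6: P = [[1, 4, 6], [3, 5], [7]].
After inserting 2: P = [[1, 2, 6], [3, 4], [5], [7]].
After inserting 8: P = [[1, 2, 6, 8], [3, 4], [5], [7]].

So P = [[1, 2, 6, 8], [3, 4], [5], [7]].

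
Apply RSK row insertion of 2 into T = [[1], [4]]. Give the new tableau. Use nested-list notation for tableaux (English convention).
[[1, 2], [4]]

2 is larger than every entry of row 1, so it is appended to row 1. The new tableau is [[1, 2], [4]].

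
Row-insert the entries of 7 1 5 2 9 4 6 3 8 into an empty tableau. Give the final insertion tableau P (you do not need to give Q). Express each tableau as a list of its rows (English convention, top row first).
P = [[1, 2, 3, 6, 8], [4, 9], [5], [7]]

After inserting 7: P = [[7]].
After inserting 1: P = [[1], [7]].
After inserting 5: P = [[1, 5], [7]].
After inserting 2: P = [[1, 2], [5], [7]].
After inserting 9: P = [[1, 2, 9], [5], [7]].
After inserting 4: P = [[1, 2, 4], [5, 9], [7]].
After inserting 6: P = [[1, 2, 4, 6], [5, 9], [7]].
After inserting 3: P = [[1, 2, 3, 6], [4, 9], [5], [7]].
After inserting 8: P = [[1, 2, 3, 6, 8], [4, 9], [5], [7]].

So P = [[1, 2, 3, 6, 8], [4, 9], [5], [7]].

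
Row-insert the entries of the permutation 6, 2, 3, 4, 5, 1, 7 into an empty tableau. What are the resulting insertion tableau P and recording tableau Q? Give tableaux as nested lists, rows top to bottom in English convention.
P = [[1, 3, 4, 5, 7], [2], [6]], Q = [[1, 3, 4, 5, 7], [2], [6]]

Insert each entry of the permutation into P by Schensted row insertion, recording in Q the position of each new cell.

After inserting 6: P = [[6]].
After inserting 2: P = [[2], [6]].
After inserting 3: P = [[2, 3], [6]].
After inserting 4: P = [[2, 3, 4], [6]].
After inserting 5: P = [[2, 3, 4, 5], [6]].
After inserting 1: P = [[1, 3, 4, 5], [2], [6]].
After inserting 7: P = [[1, 3, 4, 5, 7], [2], [6]].

So P = [[1, 3, 4, 5, 7], [2], [6]], Q = [[1, 3, 4, 5, 7], [2], [6]].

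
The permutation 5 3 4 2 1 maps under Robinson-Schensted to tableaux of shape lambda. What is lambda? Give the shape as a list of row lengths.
[2, 1, 1, 1]

Row-insert each entry into an empty tableau.

After inserting 5: P = [[5]].
After inserting 3: P = [[3], [5]].
After inserting 4: P = [[3, 4], [5]].
After inserting 2: P = [[2, 4], [3], [5]].
After inserting 1: P = [[1, 4], [2], [3], [5]].

The final insertion tableau P = [[1, 4], [2], [3], [5]] has shape [2, 1, 1, 1].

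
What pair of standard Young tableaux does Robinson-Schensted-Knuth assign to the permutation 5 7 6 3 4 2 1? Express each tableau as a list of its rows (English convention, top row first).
P = [[1, 4], [2, 6], [3], [5], [7]], Q = [[1, 2], [3, 5], [4], [6], [7]]

Insert each entry of the permutation into P by Schensted row insertion, recording in Q the position of each new cell.

After inserting 5: P = [[5]].
After inserting 7: P = [[5, 7]].
After inserting 6: P = [[5, 6], [7]].
After inserting 3: P = [[3, 6], [5], [7]].
After inserting 4: P = [[3, 4], [5, 6], [7]].
After inserting 2: P = [[2, 4], [3, 6], [5], [7]].
After inserting 1: P = [[1, 4], [2, 6], [3], [5], [7]].

So P = [[1, 4], [2, 6], [3], [5], [7]], Q = [[1, 2], [3, 5], [4], [6], [7]].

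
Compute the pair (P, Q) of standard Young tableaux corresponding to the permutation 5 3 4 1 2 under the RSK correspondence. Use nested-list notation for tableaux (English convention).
P = [[1, 2], [3, 4], [5]], Q = [[1, 3], [2, 5], [4]]

Insert each entry of the permutation into P by Schensted row insertion, recording in Q the position of each new cell.

Insert 5: appended to row 1. P = [[5]].
Insert 3: 3 bumps 5 from row 1; 5 starts row 2. P = [[3], [5]].
Insert 4: appended to row 1. P = [[3, 4], [5]].
Insert 1: 1 bumps 3 from row 1; 3 bumps 5 from row 2; 5 starts row 3. P = [[1, 4], [3], [5]].
Insert 2: 2 bumps 4 from row 1; 4 appends to row 2. P = [[1, 2], [3, 4], [5]].

So P = [[1, 2], [3, 4], [5]], Q = [[1, 3], [2, 5], [4]].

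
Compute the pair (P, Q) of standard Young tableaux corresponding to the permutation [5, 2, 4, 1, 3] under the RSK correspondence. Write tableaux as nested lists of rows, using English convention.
Insert each entry of the permutation into P by Schensted row insertion, recording in Q the position of each new cell.

Insert 5: appended to row 1. P = [[5]], Q = [[1]].
Insert 2: 2 bumps 5 from row 1; 5 starts row 2. P = [[2], [5]], Q = [[1], [2]].
Insert 4: appended to row 1. P = [[2, 4], [5]], Q = [[1, 3], [2]].
Insert 1: 1 bumps 2 from row 1; 2 bumps 5 from row 2; 5 starts row 3. P = [[1, 4], [2], [5]], Q = [[1, 3], [2], [4]].
Insert 3: 3 bumps 4 from row 1; 4 appends to row 2. P = [[1, 3], [2, 4], [5]], Q = [[1, 3], [2, 5], [4]].

So P = [[1, 3], [2, 4], [5]], Q = [[1, 3], [2, 5], [4]].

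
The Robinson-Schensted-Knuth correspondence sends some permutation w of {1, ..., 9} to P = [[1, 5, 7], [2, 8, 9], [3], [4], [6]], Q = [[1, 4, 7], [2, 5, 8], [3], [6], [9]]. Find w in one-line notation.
6 4 3 8 5 2 9 7 1

Reverse the RSK construction: for i from n down to 1, find the cell of Q containing i, remove the entry at that cell from P, and reverse-bump it up through P; the value ejected from row 1 is w(i).

Step i=9: Q has 9 at row 5, column 1; remove 6 from row 5 of P and reverse-bump: 6 enters row 4 and ejects 4; 4 enters row 3 and ejects 3; 3 enters row 2 and ejects 2; 2 enters row 1 and ejects 1. So w(9) = 1. P is now [[2, 5, 7], [3, 8, 9], [4], [6]].
Step i=8: Q has 8 at row 2, column 3; remove 9 from row 2 of P and reverse-bump: 9 enters row 1 and ejects 7. So w(8) = 7. P is now [[2, 5, 9], [3, 8], [4], [6]].
Step i=7: Q has 7 at row 1, column 3; remove that cell from P, ejecting 9. So w(7) = 9. P is now [[2, 5], [3, 8], [4], [6]].
Step i=6: Q has 6 at row 4, column 1; remove 6 from row 4 of P and reverse-bump: 6 enters row 3 and ejects 4; 4 enters row 2 and ejects 3; 3 enters row 1 and ejects 2. So w(6) = 2. P is now [[3, 5], [4, 8], [6]].
Step i=5: Q has 5 at row 2, column 2; remove 8 from row 2 of P and reverse-bump: 8 enters row 1 and ejects 5. So w(5) = 5. P is now [[3, 8], [4], [6]].
Step i=4: Q has 4 at row 1, column 2; remove that cell from P, ejecting 8. So w(4) = 8. P is now [[3], [4], [6]].
Step i=3: Q has 3 at row 3, column 1; remove 6 from row 3 of P and reverse-bump: 6 enters row 2 and ejects 4; 4 enters row 1 and ejects 3. So w(3) = 3. P is now [[4], [6]].
Step i=2: Q has 2 at row 2, column 1; remove 6 from row 2 of P and reverse-bump: 6 enters row 1 and ejects 4. So w(2) = 4. P is now [[6]].
Step i=1: Q has 1 at row 1, column 1; remove that cell from P, ejecting 6. So w(1) = 6. P is now [].

So w = 6 4 3 8 5 2 9 7 1.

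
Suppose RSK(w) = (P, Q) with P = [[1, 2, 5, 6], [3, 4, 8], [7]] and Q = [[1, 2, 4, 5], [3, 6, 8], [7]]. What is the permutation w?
Reverse the RSK construction: for i from n down to 1, find the cell of Q containing i, remove the entry at that cell from P, and reverse-bump it up through P; the value ejected from row 1 is w(i).

Step i=8: Q has 8 at row 2, column 3; remove 8 from row 2 of P and reverse-bump: 8 enters row 1 and ejects 6. So w(8) = 6. P is now [[1, 2, 5, 8], [3, 4], [7]].
Step i=7: Q has 7 at row 3, column 1; remove 7 from row 3 of P and reverse-bump: 7 enters row 2 and ejects 4; 4 enters row 1 and ejects 2. So w(7) = 2. P is now [[1, 4, 5, 8], [3, 7]].
Step i=6: Q has 6 at row 2, column 2; remove 7 from row 2 of P and reverse-bump: 7 enters row 1 and ejects 5. So w(6) = 5. P is now [[1, 4, 7, 8], [3]].
Step i=5: Q has 5 at row 1, column 4; remove that cell from P, ejecting 8. So w(5) = 8. P is now [[1, 4, 7], [3]].
Step i=4: Q has 4 at row 1, column 3; remove that cell from P, ejecting 7. So w(4) = 7. P is now [[1, 4], [3]].
Step i=3: Q has 3 at row 2, column 1; remove 3 from row 2 of P and reverse-bump: 3 enters row 1 and ejects 1. So w(3) = 1. P is now [[3, 4]].
Step i=2: Q has 2 at row 1, column 2; remove that cell from P, ejecting 4. So w(2) = 4. P is now [[3]].
Step i=1: Q has 1 at row 1, column 1; remove that cell from P, ejecting 3. So w(1) = 3. P is now [].

So w = 3 4 1 7 8 5 2 6.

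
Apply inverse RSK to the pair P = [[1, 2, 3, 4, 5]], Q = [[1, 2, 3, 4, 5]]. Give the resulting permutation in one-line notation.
1 2 3 4 5

Reverse the RSK construction: for i from n down to 1, find the cell of Q containing i, remove the entry at that cell from P, and reverse-bump it up through P; the value ejected from row 1 is w(i).

Step i=5: Q has 5 at row 1, column 5; remove that cell from P, ejecting 5. So w(5) = 5. P is now [[1, 2, 3, 4]].
Step i=4: Q has 4 at row 1, column 4; remove that cell from P, ejecting 4. So w(4) = 4. P is now [[1, 2, 3]].
Step i=3: Q has 3 at row 1, column 3; remove that cell from P, ejecting 3. So w(3) = 3. P is now [[1, 2]].
Step i=2: Q has 2 at row 1, column 2; remove that cell from P, ejecting 2. So w(2) = 2. P is now [[1]].
Step i=1: Q has 1 at row 1, column 1; remove that cell from P, ejecting 1. So w(1) = 1. P is now [].

So w = 1 2 3 4 5.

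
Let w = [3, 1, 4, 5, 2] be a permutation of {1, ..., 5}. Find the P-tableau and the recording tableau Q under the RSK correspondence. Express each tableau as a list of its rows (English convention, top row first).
Insert each entry of the permutation into P by Schensted row insertion, recording in Q the position of each new cell.

After inserting 3: P = [[3]].
After inserting 1: P = [[1], [3]].
After inserting 4: P = [[1, 4], [3]].
After inserting 5: P = [[1, 4, 5], [3]].
After inserting 2: P = [[1, 2, 5], [3, 4]].

So P = [[1, 2, 5], [3, 4]], Q = [[1, 3, 4], [2, 5]].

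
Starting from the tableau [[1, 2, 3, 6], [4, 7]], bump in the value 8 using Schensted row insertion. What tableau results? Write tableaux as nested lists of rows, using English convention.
8 is larger than every entry of row 1, so it is appended to row 1. The new tableau is [[1, 2, 3, 6, 8], [4, 7]].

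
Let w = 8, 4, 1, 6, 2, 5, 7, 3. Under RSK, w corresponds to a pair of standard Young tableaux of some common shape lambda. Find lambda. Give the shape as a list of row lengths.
[4, 2, 1, 1]

Row-insert each entry into an empty tableau.

After inserting 8: P = [[8]].
After inserting 4: P = [[4], [8]].
After inserting 1: P = [[1], [4], [8]].
After inserting 6: P = [[1, 6], [4], [8]].
After inserting 2: P = [[1, 2], [4, 6], [8]].
After inserting 5: P = [[1, 2, 5], [4, 6], [8]].
After inserting 7: P = [[1, 2, 5, 7], [4, 6], [8]].
After inserting 3: P = [[1, 2, 3, 7], [4, 5], [6], [8]].

The final insertion tableau P = [[1, 2, 3, 7], [4, 5], [6], [8]] has shape [4, 2, 1, 1].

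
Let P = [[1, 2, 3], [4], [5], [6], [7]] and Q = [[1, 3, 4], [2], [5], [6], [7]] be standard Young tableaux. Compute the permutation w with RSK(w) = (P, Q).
Reverse the RSK construction: for i from n down to 1, find the cell of Q containing i, remove the entry at that cell from P, and reverse-bump it up through P; the value ejected from row 1 is w(i).

Step i=7: Q has 7 at row 5, column 1; remove 7 from row 5 of P and reverse-bump: 7 enters row 4 and ejects 6; 6 enters row 3 and ejects 5; 5 enters row 2 and ejects 4; 4 enters row 1 and ejects 3. So w(7) = 3. P is now [[1, 2, 4], [5], [6], [7]].
Step i=6: Q has 6 at row 4, column 1; remove 7 from row 4 of P and reverse-bump: 7 enters row 3 and ejects 6; 6 enters row 2 and ejects 5; 5 enters row 1 and ejects 4. So w(6) = 4. P is now [[1, 2, 5], [6], [7]].
Step i=5: Q has 5 at row 3, column 1; remove 7 from row 3 of P and reverse-bump: 7 enters row 2 and ejects 6; 6 enters row 1 and ejects 5. So w(5) = 5. P is now [[1, 2, 6], [7]].
Step i=4: Q has 4 at row 1, column 3; remove that cell from P, ejecting 6. So w(4) = 6. P is now [[1, 2], [7]].
Step i=3: Q has 3 at row 1, column 2; remove that cell from P, ejecting 2. So w(3) = 2. P is now [[1], [7]].
Step i=2: Q has 2 at row 2, column 1; remove 7 from row 2 of P and reverse-bump: 7 enters row 1 and ejects 1. So w(2) = 1. P is now [[7]].
Step i=1: Q has 1 at row 1, column 1; remove that cell from P, ejecting 7. So w(1) = 7. P is now [].

So w = 7 1 2 6 5 4 3.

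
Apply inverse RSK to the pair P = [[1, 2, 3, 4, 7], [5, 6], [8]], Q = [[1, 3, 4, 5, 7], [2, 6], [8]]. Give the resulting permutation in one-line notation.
5 1 2 3 8 6 7 4

Reverse the RSK construction: for i from n down to 1, find the cell of Q containing i, remove the entry at that cell from P, and reverse-bump it up through P; the value ejected from row 1 is w(i).

Step i=8: Q has 8 at row 3, column 1; remove 8 from row 3 of P and reverse-bump: 8 enters row 2 and ejects 6; 6 enters row 1 and ejects 4. So w(8) = 4. P is now [[1, 2, 3, 6, 7], [5, 8]].
Step i=7: Q has 7 at row 1, column 5; remove that cell from P, ejecting 7. So w(7) = 7. P is now [[1, 2, 3, 6], [5, 8]].
Step i=6: Q has 6 at row 2, column 2; remove 8 from row 2 of P and reverse-bump: 8 enters row 1 and ejects 6. So w(6) = 6. P is now [[1, 2, 3, 8], [5]].
Step i=5: Q has 5 at row 1, column 4; remove that cell from P, ejecting 8. So w(5) = 8. P is now [[1, 2, 3], [5]].
Step i=4: Q has 4 at row 1, column 3; remove that cell from P, ejecting 3. So w(4) = 3. P is now [[1, 2], [5]].
Step i=3: Q has 3 at row 1, column 2; remove that cell from P, ejecting 2. So w(3) = 2. P is now [[1], [5]].
Step i=2: Q has 2 at row 2, column 1; remove 5 from row 2 of P and reverse-bump: 5 enters row 1 and ejects 1. So w(2) = 1. P is now [[5]].
Step i=1: Q has 1 at row 1, column 1; remove that cell from P, ejecting 5. So w(1) = 5. P is now [].

So w = 5 1 2 3 8 6 7 4.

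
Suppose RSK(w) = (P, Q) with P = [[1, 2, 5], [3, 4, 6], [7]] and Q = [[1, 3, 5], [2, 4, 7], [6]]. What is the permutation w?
Reverse the RSK construction: for i from n down to 1, find the cell of Q containing i, remove the entry at that cell from P, and reverse-bump it up through P; the value ejected from row 1 is w(i).

Step i=7: Q has 7 at row 2, column 3; remove 6 from row 2 of P and reverse-bump: 6 enters row 1 and ejects 5. So w(7) = 5. P is now [[1, 2, 6], [3, 4], [7]].
Step i=6: Q has 6 at row 3, column 1; remove 7 from row 3 of P and reverse-bump: 7 enters row 2 and ejects 4; 4 enters row 1 and ejects 2. So w(6) = 2. P is now [[1, 4, 6], [3, 7]].
Step i=5: Q has 5 at row 1, column 3; remove that cell from P, ejecting 6. So w(5) = 6. P is now [[1, 4], [3, 7]].
Step i=4: Q has 4 at row 2, column 2; remove 7 from row 2 of P and reverse-bump: 7 enters row 1 and ejects 4. So w(4) = 4. P is now [[1, 7], [3]].
Step i=3: Q has 3 at row 1, column 2; remove that cell from P, ejecting 7. So w(3) = 7. P is now [[1], [3]].
Step i=2: Q has 2 at row 2, column 1; remove 3 from row 2 of P and reverse-bump: 3 enters row 1 and ejects 1. So w(2) = 1. P is now [[3]].
Step i=1: Q has 1 at row 1, column 1; remove that cell from P, ejecting 3. So w(1) = 3. P is now [].

So w = 3 1 7 4 6 2 5.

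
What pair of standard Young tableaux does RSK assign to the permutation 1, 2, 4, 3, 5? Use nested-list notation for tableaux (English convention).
P = [[1, 2, 3, 5], [4]], Q = [[1, 2, 3, 5], [4]]

Insert each entry of the permutation into P by Schensted row insertion, recording in Q the position of each new cell.

Insert 1: appended to row 1. P = [[1]].
Insert 2: appended to row 1. P = [[1, 2]].
Insert 4: appended to row 1. P = [[1, 2, 4]].
Insert 3: 3 bumps 4 from row 1; 4 starts row 2. P = [[1, 2, 3], [4]].
Insert 5: appended to row 1. P = [[1, 2, 3, 5], [4]].

So P = [[1, 2, 3, 5], [4]], Q = [[1, 2, 3, 5], [4]].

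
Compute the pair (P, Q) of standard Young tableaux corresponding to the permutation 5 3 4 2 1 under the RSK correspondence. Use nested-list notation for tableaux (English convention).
Insert each entry of the permutation into P by Schensted row insertion, recording in Q the position of each new cell.

Insert 5: appended to row 1. P = [[5]].
Insert 3: 3 bumps 5 from row 1; 5 starts row 2. P = [[3], [5]].
Insert 4: appended to row 1. P = [[3, 4], [5]].
Insert 2: 2 bumps 3 from row 1; 3 bumps 5 from row 2; 5 starts row 3. P = [[2, 4], [3], [5]].
Insert 1: 1 bumps 2 from row 1; 2 bumps 3 from row 2; 3 bumps 5 from row 3; 5 starts row 4. P = [[1, 4], [2], [3], [5]].

So P = [[1, 4], [2], [3], [5]], Q = [[1, 3], [2], [4], [5]].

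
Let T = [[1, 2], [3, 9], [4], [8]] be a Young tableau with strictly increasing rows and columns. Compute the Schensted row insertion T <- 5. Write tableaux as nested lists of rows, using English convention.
[[1, 2, 5], [3, 9], [4], [8]]

5 is larger than every entry of row 1, so it is appended to row 1. The new tableau is [[1, 2, 5], [3, 9], [4], [8]].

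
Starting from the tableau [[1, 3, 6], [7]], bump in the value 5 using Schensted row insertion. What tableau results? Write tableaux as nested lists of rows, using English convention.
In row 1, 5 replaces 6 (the leftmost entry greater than 5); 6 is bumped to row 2. In row 2, 6 replaces 7 (the leftmost entry greater than 6); 7 is bumped to row 3. 7 starts a new row 3. The new tableau is [[1, 3, 5], [6], [7]].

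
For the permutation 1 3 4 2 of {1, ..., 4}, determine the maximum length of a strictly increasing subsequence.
3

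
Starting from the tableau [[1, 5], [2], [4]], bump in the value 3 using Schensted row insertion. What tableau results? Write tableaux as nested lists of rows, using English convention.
In row 1, 3 replaces 5 (the leftmost entry greater than 3); 5 is bumped to row 2. 5 is appended to row 2. The new tableau is [[1, 3], [2, 5], [4]].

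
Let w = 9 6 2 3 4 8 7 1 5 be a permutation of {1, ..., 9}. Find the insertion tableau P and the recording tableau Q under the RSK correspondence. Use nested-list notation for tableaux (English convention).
Insert each entry of the permutation into P by Schensted row insertion, recording in Q the position of each new cell.

Insert 9: appended to row 1. P = [[9]].
Insert 6: 6 bumps 9 from row 1; 9 starts row 2. P = [[6], [9]].
Insert 2: 2 bumps 6 from row 1; 6 bumps 9 from row 2; 9 starts row 3. P = [[2], [6], [9]].
Insert 3: appended to row 1. P = [[2, 3], [6], [9]].
Insert 4: appended to row 1. P = [[2, 3, 4], [6], [9]].
Insert 8: appended to row 1. P = [[2, 3, 4, 8], [6], [9]].
Insert 7: 7 bumps 8 from row 1; 8 appends to row 2. P = [[2, 3, 4, 7], [6, 8], [9]].
Insert 1: 1 bumps 2 from row 1; 2 bumps 6 from row 2; 6 bumps 9 from row 3; 9 starts row 4. P = [[1, 3, 4, 7], [2, 8], [6], [9]].
Insert 5: 5 bumps 7 from row 1; 7 bumps 8 from row 2; 8 appends to row 3. P = [[1, 3, 4, 5], [2, 7], [6, 8], [9]].

So P = [[1, 3, 4, 5], [2, 7], [6, 8], [9]], Q = [[1, 4, 5, 6], [2, 7], [3, 9], [8]].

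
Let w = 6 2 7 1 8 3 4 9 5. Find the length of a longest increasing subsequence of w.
4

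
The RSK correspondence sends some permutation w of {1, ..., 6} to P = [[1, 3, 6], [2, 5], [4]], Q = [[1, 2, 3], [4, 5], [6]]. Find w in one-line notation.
4 5 6 2 3 1

Reverse the RSK construction: for i from n down to 1, find the cell of Q containing i, remove the entry at that cell from P, and reverse-bump it up through P; the value ejected from row 1 is w(i).

Step i=6: Q has 6 at row 3, column 1; remove 4 from row 3 of P and reverse-bump: 4 enters row 2 and ejects 2; 2 enters row 1 and ejects 1. So w(6) = 1. P is now [[2, 3, 6], [4, 5]].
Step i=5: Q has 5 at row 2, column 2; remove 5 from row 2 of P and reverse-bump: 5 enters row 1 and ejects 3. So w(5) = 3. P is now [[2, 5, 6], [4]].
Step i=4: Q has 4 at row 2, column 1; remove 4 from row 2 of P and reverse-bump: 4 enters row 1 and ejects 2. So w(4) = 2. P is now [[4, 5, 6]].
Step i=3: Q has 3 at row 1, column 3; remove that cell from P, ejecting 6. So w(3) = 6. P is now [[4, 5]].
Step i=2: Q has 2 at row 1, column 2; remove that cell from P, ejecting 5. So w(2) = 5. P is now [[4]].
Step i=1: Q has 1 at row 1, column 1; remove that cell from P, ejecting 4. So w(1) = 4. P is now [].

So w = 4 5 6 2 3 1.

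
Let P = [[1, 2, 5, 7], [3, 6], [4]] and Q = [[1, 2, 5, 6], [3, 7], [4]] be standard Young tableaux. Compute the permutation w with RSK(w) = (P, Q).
1 4 3 2 6 7 5

Reverse RSK: for i = n, n-1, ..., 1, locate i in Q, remove the corresponding corner cell from P, and reverse-bump its entry up through P; the value ejected from row 1 is w(i).

So w = 1 4 3 2 6 7 5.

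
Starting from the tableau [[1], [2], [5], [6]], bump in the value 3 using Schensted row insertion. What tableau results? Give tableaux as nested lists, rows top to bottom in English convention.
[[1, 3], [2], [5], [6]]

3 is larger than every entry of row 1, so it is appended to row 1. The new tableau is [[1, 3], [2], [5], [6]].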